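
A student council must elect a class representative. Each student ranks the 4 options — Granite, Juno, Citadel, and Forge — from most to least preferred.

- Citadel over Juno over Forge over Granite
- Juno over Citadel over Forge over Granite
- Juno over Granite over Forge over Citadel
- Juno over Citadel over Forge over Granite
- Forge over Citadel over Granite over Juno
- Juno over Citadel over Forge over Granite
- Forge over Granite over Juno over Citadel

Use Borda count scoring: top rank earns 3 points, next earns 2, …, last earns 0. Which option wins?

Juno

Borda scores:
  Granite: 0 + 0 + 2 + 0 + 1 + 0 + 2 = 5
  Juno: 2 + 3 + 3 + 3 + 0 + 3 + 1 = 15
  Citadel: 3 + 2 + 0 + 2 + 2 + 2 + 0 = 11
  Forge: 1 + 1 + 1 + 1 + 3 + 1 + 3 = 11
Juno has the highest total.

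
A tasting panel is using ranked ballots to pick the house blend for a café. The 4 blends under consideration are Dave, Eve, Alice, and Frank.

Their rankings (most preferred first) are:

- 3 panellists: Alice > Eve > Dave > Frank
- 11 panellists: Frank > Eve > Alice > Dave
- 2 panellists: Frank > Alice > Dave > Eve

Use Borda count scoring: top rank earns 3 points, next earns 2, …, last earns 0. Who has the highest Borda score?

Borda scores:
  Dave: 3·1 + 11·0 + 2·1 = 5
  Eve: 3·2 + 11·2 + 2·0 = 28
  Alice: 3·3 + 11·1 + 2·2 = 24
  Frank: 3·0 + 11·3 + 2·3 = 39
Frank has the highest total.

Frank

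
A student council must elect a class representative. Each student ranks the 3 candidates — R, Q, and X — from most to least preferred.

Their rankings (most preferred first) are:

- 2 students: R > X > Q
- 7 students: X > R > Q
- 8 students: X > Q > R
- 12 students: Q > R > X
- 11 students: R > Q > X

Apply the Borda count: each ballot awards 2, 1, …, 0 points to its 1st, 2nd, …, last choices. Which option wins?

R

Borda scores:
  R: 2·2 + 7·1 + 8·0 + 12·1 + 11·2 = 45
  Q: 2·0 + 7·0 + 8·1 + 12·2 + 11·1 = 43
  X: 2·1 + 7·2 + 8·2 + 12·0 + 11·0 = 32
R has the highest total.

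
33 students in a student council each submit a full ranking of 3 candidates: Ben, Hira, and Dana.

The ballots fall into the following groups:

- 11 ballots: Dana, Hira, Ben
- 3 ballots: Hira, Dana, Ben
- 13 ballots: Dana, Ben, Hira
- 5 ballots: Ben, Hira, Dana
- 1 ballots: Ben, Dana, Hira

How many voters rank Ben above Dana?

6

Ballots ranking Ben above Dana: 5+1 = 6.
Ballots ranking Dana above Ben: 11+3+13 = 27.
So 6 of 33 voters prefer Ben to Dana.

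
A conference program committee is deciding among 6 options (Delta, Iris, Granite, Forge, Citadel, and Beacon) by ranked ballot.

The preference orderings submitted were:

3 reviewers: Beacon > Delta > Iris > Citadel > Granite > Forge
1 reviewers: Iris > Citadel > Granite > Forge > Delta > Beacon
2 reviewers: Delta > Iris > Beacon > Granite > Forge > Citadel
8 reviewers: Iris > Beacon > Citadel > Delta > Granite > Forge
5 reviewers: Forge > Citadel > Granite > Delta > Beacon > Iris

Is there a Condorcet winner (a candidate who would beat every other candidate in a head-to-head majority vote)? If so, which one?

None — there is no Condorcet winner

Head-to-head results (19 voters total):
Delta vs Iris: Delta wins 10–9.
Delta vs Granite: Delta wins 13–6.
Delta vs Forge: Delta wins 13–6.
Delta vs Citadel: Citadel wins 14–5.
Delta vs Beacon: Beacon wins 11–8.
Iris vs Granite: Iris wins 14–5.
Iris vs Forge: Iris wins 14–5.
Iris vs Citadel: Iris wins 14–5.
Iris vs Beacon: Iris wins 11–8.
Granite vs Forge: Granite wins 14–5.
Granite vs Citadel: Citadel wins 17–2.
Granite vs Beacon: Beacon wins 13–6.
Forge vs Citadel: Citadel wins 12–7.
Forge vs Beacon: Beacon wins 13–6.
Citadel vs Beacon: Beacon wins 13–6.
No candidate beats all others: Delta beats Iris beats Citadel beats Delta, a majority cycle.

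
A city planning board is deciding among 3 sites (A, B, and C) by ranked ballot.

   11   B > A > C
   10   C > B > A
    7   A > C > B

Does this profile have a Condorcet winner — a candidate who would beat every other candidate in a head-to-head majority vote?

No

Head-to-head results (28 voters total):
A vs B: B wins 21–7.
A vs C: A wins 18–10.
B vs C: C wins 17–11.
No candidate beats all others: A beats C beats B beats A, a majority cycle.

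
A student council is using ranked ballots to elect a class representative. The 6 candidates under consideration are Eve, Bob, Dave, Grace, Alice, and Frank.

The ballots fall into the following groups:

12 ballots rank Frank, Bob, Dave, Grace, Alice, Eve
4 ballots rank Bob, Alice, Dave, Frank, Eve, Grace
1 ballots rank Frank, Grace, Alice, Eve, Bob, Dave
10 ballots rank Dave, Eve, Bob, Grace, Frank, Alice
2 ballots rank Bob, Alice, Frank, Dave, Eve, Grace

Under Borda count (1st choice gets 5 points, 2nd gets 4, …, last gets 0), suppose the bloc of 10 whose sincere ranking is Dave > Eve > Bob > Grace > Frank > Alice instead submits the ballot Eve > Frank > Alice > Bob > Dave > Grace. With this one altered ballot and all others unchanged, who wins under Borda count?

Frank

Borda totals with the altered ballot: Eve 58, Bob 99, Dave 62, Grace 28, Alice 69, Frank 119.
The switch changes the winner from Bob to Frank.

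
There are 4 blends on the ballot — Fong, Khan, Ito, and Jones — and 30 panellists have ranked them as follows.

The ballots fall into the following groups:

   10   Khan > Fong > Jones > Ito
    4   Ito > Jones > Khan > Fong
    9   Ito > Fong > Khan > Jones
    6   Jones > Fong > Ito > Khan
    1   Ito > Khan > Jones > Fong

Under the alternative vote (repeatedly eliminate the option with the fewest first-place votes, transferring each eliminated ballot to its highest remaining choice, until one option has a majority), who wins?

Round 1: Ito 14, Khan 10, Jones 6, Fong 0. Fong has the fewest and is eliminated.
Round 2: Ito 14, Khan 10, Jones 6. Jones has the fewest and is eliminated.
Round 3: Ito 20, Khan 10. Ito has a majority.

Ito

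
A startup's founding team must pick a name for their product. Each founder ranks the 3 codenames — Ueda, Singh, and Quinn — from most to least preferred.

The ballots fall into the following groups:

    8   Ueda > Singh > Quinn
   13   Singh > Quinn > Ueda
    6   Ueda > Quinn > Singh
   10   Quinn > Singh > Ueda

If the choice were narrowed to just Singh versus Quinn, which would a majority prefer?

Singh

Ballots ranking Singh above Quinn: 8+13 = 21.
Ballots ranking Quinn above Singh: 6+10 = 16.
Singh wins the head-to-head, 21–16.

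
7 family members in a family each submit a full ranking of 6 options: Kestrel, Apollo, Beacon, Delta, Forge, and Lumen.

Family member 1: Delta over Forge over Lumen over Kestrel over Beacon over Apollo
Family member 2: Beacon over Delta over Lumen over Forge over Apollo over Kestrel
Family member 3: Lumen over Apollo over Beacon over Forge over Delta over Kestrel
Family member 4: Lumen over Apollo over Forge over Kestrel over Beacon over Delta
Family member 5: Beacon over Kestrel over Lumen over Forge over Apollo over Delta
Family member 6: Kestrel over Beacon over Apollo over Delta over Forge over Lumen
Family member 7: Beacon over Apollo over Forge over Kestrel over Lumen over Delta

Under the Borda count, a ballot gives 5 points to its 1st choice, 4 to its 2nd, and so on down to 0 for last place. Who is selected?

Borda scores:
  Kestrel: 2 + 0 + 0 + 2 + 4 + 5 + 2 = 15
  Apollo: 0 + 1 + 4 + 4 + 1 + 3 + 4 = 17
  Beacon: 1 + 5 + 3 + 1 + 5 + 4 + 5 = 24
  Delta: 5 + 4 + 1 + 0 + 0 + 2 + 0 = 12
  Forge: 4 + 2 + 2 + 3 + 2 + 1 + 3 = 17
  Lumen: 3 + 3 + 5 + 5 + 3 + 0 + 1 = 20
Beacon has the highest total.

Beacon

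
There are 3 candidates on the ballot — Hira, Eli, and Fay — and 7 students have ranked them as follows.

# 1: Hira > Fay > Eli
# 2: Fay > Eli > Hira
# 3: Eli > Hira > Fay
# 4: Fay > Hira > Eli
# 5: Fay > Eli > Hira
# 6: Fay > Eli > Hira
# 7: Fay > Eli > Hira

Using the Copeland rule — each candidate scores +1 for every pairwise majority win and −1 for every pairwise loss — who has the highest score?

Pairwise results:
  Hira vs Eli: Eli wins 5–2.
  Hira vs Fay: Fay wins 5–2.
  Eli vs Fay: Fay wins 6–1.
Copeland scores (wins − losses):
  Hira: 0 − 2 = -2
  Eli: 1 − 1 = 0
  Fay: 2 − 0 = 2
Fay has the best Copeland score.

Fay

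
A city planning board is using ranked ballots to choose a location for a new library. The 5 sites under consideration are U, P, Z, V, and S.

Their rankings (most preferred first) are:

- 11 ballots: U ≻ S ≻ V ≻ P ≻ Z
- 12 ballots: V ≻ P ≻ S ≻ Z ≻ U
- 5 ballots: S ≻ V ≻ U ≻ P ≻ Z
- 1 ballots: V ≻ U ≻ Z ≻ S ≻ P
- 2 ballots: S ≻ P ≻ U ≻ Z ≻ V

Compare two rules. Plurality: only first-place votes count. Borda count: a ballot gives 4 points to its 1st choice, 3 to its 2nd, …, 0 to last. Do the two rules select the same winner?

Plurality first-place counts: U 11, P 0, Z 0, V 13, S 7 → V.
Borda totals: U 61, P 58, Z 16, V 89, S 86 → V.
The two rules agree on V.

Yes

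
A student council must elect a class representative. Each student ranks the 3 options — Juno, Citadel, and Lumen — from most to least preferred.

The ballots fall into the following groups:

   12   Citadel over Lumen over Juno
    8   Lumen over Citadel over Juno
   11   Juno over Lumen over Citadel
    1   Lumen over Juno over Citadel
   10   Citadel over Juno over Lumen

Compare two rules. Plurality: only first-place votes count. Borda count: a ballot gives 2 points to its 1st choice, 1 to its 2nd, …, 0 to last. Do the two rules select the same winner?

Plurality first-place counts: Juno 11, Citadel 22, Lumen 9 → Citadel.
Borda totals: Juno 33, Citadel 52, Lumen 41 → Citadel.
The two rules agree on Citadel.

Yes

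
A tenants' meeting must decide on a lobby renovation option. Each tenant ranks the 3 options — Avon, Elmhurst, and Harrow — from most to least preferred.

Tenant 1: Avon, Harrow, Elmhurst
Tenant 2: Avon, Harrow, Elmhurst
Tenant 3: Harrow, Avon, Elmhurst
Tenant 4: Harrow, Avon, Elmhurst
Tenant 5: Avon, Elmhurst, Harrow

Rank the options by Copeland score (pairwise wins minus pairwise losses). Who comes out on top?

Pairwise results:
  Avon vs Elmhurst: Avon wins 5–0.
  Avon vs Harrow: Avon wins 3–2.
  Elmhurst vs Harrow: Harrow wins 4–1.
Copeland scores (wins − losses):
  Avon: 2 − 0 = 2
  Elmhurst: 0 − 2 = -2
  Harrow: 1 − 1 = 0
Avon has the best Copeland score.

Avon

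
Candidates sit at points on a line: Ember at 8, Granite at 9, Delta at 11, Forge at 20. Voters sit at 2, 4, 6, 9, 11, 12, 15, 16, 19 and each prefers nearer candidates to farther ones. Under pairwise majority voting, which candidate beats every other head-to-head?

Delta

With single-peaked preferences on a line, the Condorcet winner is the candidate closest to the median voter.
The median voter (position 11) is closest to Delta at 11.
Check: Delta vs Ember — voters closer to Delta: 5 of 9.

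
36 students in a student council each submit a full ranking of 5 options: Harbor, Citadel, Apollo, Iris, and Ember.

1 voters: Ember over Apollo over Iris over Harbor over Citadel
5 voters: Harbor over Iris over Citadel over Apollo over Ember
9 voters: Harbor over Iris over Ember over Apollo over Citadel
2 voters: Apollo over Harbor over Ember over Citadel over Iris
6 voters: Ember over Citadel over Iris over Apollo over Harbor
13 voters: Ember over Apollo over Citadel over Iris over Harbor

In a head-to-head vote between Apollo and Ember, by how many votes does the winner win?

Ballots ranking Apollo above Ember: 5+2 = 7.
Ballots ranking Ember above Apollo: 1+9+6+13 = 29.
Ember wins 29–7, a margin of 22.

22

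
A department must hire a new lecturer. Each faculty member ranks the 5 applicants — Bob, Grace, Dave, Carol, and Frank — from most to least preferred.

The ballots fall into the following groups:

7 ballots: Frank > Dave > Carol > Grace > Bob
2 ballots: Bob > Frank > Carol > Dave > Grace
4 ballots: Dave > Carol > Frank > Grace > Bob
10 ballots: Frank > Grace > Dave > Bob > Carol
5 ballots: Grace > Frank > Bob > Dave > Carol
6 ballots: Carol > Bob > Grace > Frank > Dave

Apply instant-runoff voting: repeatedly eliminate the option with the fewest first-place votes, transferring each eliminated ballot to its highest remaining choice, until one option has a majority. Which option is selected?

Round 1: Frank 17, Carol 6, Grace 5, Dave 4, Bob 2. Bob has the fewest and is eliminated.
Round 2: Frank 19, Carol 6, Grace 5, Dave 4. Frank has a majority.

Frank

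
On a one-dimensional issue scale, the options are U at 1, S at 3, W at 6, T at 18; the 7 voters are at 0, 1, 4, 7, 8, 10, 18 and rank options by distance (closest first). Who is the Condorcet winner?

With single-peaked preferences on a line, the Condorcet winner is the candidate closest to the median voter.
The median voter (position 7) is closest to W at 6.
Check: W vs S — voters closer to W: 4 of 7.

W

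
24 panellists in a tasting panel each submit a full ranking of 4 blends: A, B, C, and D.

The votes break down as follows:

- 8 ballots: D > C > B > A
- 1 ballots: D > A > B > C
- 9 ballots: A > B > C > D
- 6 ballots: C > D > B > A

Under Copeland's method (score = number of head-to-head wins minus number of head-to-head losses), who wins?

C

Pairwise results:
  A vs B: B wins 14–10.
  A vs C: C wins 14–10.
  A vs D: D wins 15–9.
  B vs C: C wins 14–10.
  B vs D: D wins 15–9.
  C vs D: C wins 15–9.
Copeland scores (wins − losses):
  A: 0 − 3 = -3
  B: 1 − 2 = -1
  C: 3 − 0 = 3
  D: 2 − 1 = 1
C has the best Copeland score.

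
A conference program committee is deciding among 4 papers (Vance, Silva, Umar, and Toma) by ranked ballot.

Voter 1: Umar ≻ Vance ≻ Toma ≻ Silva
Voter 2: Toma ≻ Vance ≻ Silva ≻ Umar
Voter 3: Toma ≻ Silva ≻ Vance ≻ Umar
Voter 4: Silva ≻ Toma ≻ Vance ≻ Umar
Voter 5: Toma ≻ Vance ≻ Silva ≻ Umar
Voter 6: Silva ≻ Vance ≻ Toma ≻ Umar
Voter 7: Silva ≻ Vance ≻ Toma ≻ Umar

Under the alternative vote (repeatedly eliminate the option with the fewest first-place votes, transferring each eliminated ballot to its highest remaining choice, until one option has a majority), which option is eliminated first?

Round 1: Silva 3, Toma 3, Umar 1, Vance 0. Vance has the fewest and is eliminated.
Round 2: Silva 3, Toma 3, Umar 1. Umar has the fewest and is eliminated.
Round 3: Toma 4, Silva 3. Toma has a majority.

Vance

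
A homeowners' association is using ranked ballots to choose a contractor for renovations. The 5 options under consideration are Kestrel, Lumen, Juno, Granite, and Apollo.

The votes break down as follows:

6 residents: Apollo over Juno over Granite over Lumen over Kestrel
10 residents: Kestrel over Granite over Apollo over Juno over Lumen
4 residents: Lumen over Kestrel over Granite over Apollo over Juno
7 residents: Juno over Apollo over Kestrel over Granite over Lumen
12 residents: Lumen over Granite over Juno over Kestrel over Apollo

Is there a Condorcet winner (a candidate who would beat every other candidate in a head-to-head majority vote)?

Head-to-head results (39 voters total):
Kestrel vs Lumen: Lumen wins 22–17.
Kestrel vs Juno: Juno wins 25–14.
Kestrel vs Granite: Kestrel wins 21–18.
Kestrel vs Apollo: Kestrel wins 26–13.
Lumen vs Juno: Juno wins 23–16.
Lumen vs Granite: Granite wins 23–16.
Lumen vs Apollo: Apollo wins 23–16.
Juno vs Granite: Granite wins 26–13.
Juno vs Apollo: Apollo wins 20–19.
Granite vs Apollo: Granite wins 26–13.
No candidate beats all others: Kestrel beats Granite beats Lumen beats Kestrel, a majority cycle.

No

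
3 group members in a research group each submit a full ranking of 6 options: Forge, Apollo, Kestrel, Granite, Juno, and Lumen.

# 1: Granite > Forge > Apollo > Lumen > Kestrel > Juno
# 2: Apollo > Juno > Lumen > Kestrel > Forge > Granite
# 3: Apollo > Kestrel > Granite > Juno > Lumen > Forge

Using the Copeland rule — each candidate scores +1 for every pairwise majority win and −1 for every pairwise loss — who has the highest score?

Apollo

Pairwise results:
  Forge vs Apollo: Apollo wins 2–1.
  Forge vs Kestrel: Kestrel wins 2–1.
  Forge vs Granite: Granite wins 2–1.
  Forge vs Juno: Juno wins 2–1.
  Forge vs Lumen: Lumen wins 2–1.
  Apollo vs Kestrel: Apollo wins 3–0.
  Apollo vs Granite: Apollo wins 2–1.
  Apollo vs Juno: Apollo wins 3–0.
  Apollo vs Lumen: Apollo wins 3–0.
  Kestrel vs Granite: Kestrel wins 2–1.
  Kestrel vs Juno: Kestrel wins 2–1.
  Kestrel vs Lumen: Lumen wins 2–1.
  Granite vs Juno: Granite wins 2–1.
  Granite vs Lumen: Granite wins 2–1.
  Juno vs Lumen: Juno wins 2–1.
Copeland scores (wins − losses):
  Forge: 0 − 5 = -5
  Apollo: 5 − 0 = 5
  Kestrel: 3 − 2 = 1
  Granite: 3 − 2 = 1
  Juno: 2 − 3 = -1
  Lumen: 2 − 3 = -1
Apollo has the best Copeland score.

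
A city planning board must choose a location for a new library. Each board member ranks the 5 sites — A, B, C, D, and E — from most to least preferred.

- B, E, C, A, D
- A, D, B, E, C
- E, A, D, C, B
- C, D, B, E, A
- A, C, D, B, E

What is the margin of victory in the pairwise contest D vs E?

1

Ballots ranking D above E: 3.
Ballots ranking E above D: 2.
D wins 3–2, a margin of 1.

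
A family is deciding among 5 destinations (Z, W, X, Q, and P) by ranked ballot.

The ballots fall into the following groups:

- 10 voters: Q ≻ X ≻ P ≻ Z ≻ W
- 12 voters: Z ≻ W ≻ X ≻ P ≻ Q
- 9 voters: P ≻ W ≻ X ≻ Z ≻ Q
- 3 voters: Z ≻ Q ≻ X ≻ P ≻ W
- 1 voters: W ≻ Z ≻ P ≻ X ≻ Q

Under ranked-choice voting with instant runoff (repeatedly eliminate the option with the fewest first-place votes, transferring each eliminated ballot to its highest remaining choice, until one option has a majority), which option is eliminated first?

X

Round 1: Z 15, Q 10, P 9, W 1, X 0. X has the fewest and is eliminated.
Round 2: Z 15, Q 10, P 9, W 1. W has the fewest and is eliminated.
Round 3: Z 16, Q 10, P 9. P has the fewest and is eliminated.
Round 4: Z 25, Q 10. Z has a majority.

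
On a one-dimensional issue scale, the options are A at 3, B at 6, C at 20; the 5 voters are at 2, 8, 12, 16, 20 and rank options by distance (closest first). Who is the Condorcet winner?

B

With single-peaked preferences on a line, the Condorcet winner is the candidate closest to the median voter.
The median voter (position 12) is closest to B at 6.
Check: B vs C — voters closer to B: 3 of 5.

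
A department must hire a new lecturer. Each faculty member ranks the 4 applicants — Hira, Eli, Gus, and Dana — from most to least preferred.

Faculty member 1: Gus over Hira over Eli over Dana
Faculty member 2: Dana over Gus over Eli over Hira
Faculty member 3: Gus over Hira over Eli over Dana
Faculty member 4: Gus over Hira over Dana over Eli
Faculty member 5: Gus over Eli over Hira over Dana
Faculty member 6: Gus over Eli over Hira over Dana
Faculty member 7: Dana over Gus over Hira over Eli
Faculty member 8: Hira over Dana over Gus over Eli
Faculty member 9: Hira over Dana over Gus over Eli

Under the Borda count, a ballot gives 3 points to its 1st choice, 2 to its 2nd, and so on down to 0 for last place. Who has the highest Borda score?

Gus

Borda scores:
  Hira: 2 + 0 + 2 + 2 + 1 + 1 + 1 + 3 + 3 = 15
  Eli: 1 + 1 + 1 + 0 + 2 + 2 + 0 + 0 + 0 = 7
  Gus: 3 + 2 + 3 + 3 + 3 + 3 + 2 + 1 + 1 = 21
  Dana: 0 + 3 + 0 + 1 + 0 + 0 + 3 + 2 + 2 = 11
Gus has the highest total.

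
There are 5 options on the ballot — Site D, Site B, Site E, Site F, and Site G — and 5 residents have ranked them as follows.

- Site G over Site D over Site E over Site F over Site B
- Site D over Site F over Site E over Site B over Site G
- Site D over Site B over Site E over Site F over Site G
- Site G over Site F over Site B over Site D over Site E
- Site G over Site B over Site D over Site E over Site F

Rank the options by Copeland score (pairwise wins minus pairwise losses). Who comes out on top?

Pairwise results:
  Site D vs Site B: Site D wins 3–2.
  Site D vs Site E: Site D wins 5–0.
  Site D vs Site F: Site D wins 4–1.
  Site D vs Site G: Site G wins 3–2.
  Site B vs Site E: Site B wins 3–2.
  Site B vs Site F: Site F wins 3–2.
  Site B vs Site G: Site G wins 3–2.
  Site E vs Site F: Site E wins 3–2.
  Site E vs Site G: Site G wins 3–2.
  Site F vs Site G: Site G wins 3–2.
Copeland scores (wins − losses):
  Site D: 3 − 1 = 2
  Site B: 1 − 3 = -2
  Site E: 1 − 3 = -2
  Site F: 1 − 3 = -2
  Site G: 4 − 0 = 4
Site G has the best Copeland score.

Site G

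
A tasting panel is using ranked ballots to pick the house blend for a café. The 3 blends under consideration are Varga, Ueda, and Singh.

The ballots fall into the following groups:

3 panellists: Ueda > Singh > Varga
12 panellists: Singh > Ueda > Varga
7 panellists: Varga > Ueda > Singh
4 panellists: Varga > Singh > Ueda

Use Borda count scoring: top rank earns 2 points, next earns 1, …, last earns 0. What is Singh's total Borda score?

Borda scores:
  Varga: 3·0 + 12·0 + 7·2 + 4·2 = 22
  Ueda: 3·2 + 12·1 + 7·1 + 4·0 = 25
  Singh: 3·1 + 12·2 + 7·0 + 4·1 = 31

31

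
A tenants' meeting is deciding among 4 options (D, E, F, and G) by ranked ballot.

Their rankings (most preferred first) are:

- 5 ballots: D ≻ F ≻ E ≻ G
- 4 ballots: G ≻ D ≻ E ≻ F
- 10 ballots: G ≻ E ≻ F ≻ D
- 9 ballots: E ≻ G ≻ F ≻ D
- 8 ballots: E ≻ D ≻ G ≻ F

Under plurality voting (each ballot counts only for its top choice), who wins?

First-place vote totals:
  D: 5
  E: 17
  F: 0
  G: 14
E has the most first-place votes.

E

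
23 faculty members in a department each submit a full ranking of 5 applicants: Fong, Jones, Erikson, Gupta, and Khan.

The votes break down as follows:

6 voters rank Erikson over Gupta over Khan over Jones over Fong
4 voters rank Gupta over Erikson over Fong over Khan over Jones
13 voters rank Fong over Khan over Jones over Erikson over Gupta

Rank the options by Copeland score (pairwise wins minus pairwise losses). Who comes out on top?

Pairwise results:
  Fong vs Jones: Fong wins 17–6.
  Fong vs Erikson: Fong wins 13–10.
  Fong vs Gupta: Fong wins 13–10.
  Fong vs Khan: Fong wins 17–6.
  Jones vs Erikson: Jones wins 13–10.
  Jones vs Gupta: Jones wins 13–10.
  Jones vs Khan: Khan wins 23–0.
  Erikson vs Gupta: Erikson wins 19–4.
  Erikson vs Khan: Khan wins 13–10.
  Gupta vs Khan: Khan wins 13–10.
Copeland scores (wins − losses):
  Fong: 4 − 0 = 4
  Jones: 2 − 2 = 0
  Erikson: 1 − 3 = -2
  Gupta: 0 − 4 = -4
  Khan: 3 − 1 = 2
Fong has the best Copeland score.

Fong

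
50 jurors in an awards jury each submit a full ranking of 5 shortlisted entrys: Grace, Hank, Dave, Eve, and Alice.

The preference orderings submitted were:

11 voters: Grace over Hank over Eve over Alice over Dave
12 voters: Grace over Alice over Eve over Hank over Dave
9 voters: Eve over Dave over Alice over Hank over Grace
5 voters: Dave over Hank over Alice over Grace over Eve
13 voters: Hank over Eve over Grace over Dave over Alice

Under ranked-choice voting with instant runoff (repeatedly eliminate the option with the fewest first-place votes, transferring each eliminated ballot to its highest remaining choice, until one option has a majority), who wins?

Hank

Round 1: Grace 23, Hank 13, Eve 9, Dave 5, Alice 0. Alice has the fewest and is eliminated.
Round 2: Grace 23, Hank 13, Eve 9, Dave 5. Dave has the fewest and is eliminated.
Round 3: Grace 23, Hank 18, Eve 9. Eve has the fewest and is eliminated.
Round 4: Hank 27, Grace 23. Hank has a majority.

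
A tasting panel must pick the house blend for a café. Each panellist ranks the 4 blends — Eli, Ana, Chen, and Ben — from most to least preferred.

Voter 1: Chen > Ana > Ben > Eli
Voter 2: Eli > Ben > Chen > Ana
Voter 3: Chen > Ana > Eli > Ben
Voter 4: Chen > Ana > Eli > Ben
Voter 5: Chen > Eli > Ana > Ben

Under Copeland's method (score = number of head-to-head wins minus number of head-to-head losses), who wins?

Pairwise results:
  Eli vs Ana: Ana wins 3–2.
  Eli vs Chen: Chen wins 4–1.
  Eli vs Ben: Eli wins 4–1.
  Ana vs Chen: Chen wins 5–0.
  Ana vs Ben: Ana wins 4–1.
  Chen vs Ben: Chen wins 4–1.
Copeland scores (wins − losses):
  Eli: 1 − 2 = -1
  Ana: 2 − 1 = 1
  Chen: 3 − 0 = 3
  Ben: 0 − 3 = -3
Chen has the best Copeland score.

Chen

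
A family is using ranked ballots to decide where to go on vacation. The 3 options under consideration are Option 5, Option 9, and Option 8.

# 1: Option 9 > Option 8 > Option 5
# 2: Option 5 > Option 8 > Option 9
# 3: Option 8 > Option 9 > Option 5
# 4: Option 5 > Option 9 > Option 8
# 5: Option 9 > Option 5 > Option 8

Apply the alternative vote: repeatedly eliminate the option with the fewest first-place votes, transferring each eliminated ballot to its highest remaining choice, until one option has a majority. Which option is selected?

Option 9

Round 1: Option 5 2, Option 9 2, Option 8 1. Option 8 has the fewest and is eliminated.
Round 2: Option 9 3, Option 5 2. Option 9 has a majority.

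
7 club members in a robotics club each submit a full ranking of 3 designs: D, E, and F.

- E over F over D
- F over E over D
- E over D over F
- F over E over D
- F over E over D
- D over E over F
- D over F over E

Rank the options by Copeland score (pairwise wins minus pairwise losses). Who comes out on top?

F

Pairwise results:
  D vs E: E wins 5–2.
  D vs F: F wins 4–3.
  E vs F: F wins 4–3.
Copeland scores (wins − losses):
  D: 0 − 2 = -2
  E: 1 − 1 = 0
  F: 2 − 0 = 2
F has the best Copeland score.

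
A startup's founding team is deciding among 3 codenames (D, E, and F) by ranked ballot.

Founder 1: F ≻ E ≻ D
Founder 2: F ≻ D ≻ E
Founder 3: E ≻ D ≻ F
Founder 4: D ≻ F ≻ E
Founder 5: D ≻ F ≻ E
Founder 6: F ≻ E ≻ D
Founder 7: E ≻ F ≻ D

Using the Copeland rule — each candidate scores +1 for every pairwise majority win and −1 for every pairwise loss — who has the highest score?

F

Pairwise results:
  D vs E: E wins 4–3.
  D vs F: F wins 4–3.
  E vs F: F wins 5–2.
Copeland scores (wins − losses):
  D: 0 − 2 = -2
  E: 1 − 1 = 0
  F: 2 − 0 = 2
F has the best Copeland score.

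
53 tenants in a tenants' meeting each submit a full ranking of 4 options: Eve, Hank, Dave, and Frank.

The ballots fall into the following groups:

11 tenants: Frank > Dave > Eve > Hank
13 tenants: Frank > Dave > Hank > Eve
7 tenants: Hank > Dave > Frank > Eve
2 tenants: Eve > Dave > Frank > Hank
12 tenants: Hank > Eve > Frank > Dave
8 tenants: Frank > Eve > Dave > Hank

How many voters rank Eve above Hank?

21

Ballots ranking Eve above Hank: 11+2+8 = 21.
Ballots ranking Hank above Eve: 13+7+12 = 32.
So 21 of 53 voters prefer Eve to Hank.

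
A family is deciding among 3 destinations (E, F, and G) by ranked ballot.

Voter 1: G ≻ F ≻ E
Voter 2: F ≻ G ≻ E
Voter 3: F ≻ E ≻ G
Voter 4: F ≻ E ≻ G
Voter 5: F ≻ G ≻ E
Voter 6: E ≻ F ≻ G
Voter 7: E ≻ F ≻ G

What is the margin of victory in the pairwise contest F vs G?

Ballots ranking F above G: 6.
Ballots ranking G above F: 1.
F wins 6–1, a margin of 5.

5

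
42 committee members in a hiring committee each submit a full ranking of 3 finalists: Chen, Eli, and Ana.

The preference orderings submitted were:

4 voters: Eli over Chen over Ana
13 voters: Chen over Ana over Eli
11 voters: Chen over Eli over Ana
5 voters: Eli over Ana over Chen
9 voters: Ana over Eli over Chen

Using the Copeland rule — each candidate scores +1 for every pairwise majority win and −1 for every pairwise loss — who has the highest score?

Chen

Pairwise results:
  Chen vs Eli: Chen wins 24–18.
  Chen vs Ana: Chen wins 28–14.
  Eli vs Ana: Ana wins 22–20.
Copeland scores (wins − losses):
  Chen: 2 − 0 = 2
  Eli: 0 − 2 = -2
  Ana: 1 − 1 = 0
Chen has the best Copeland score.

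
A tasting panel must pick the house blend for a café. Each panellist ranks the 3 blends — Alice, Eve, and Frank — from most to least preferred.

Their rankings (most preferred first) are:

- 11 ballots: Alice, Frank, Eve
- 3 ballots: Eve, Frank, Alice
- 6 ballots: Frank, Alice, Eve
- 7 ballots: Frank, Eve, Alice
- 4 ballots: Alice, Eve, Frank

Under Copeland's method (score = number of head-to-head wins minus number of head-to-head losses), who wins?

Pairwise results:
  Alice vs Eve: Alice wins 21–10.
  Alice vs Frank: Frank wins 16–15.
  Eve vs Frank: Frank wins 24–7.
Copeland scores (wins − losses):
  Alice: 1 − 1 = 0
  Eve: 0 − 2 = -2
  Frank: 2 − 0 = 2
Frank has the best Copeland score.

Frank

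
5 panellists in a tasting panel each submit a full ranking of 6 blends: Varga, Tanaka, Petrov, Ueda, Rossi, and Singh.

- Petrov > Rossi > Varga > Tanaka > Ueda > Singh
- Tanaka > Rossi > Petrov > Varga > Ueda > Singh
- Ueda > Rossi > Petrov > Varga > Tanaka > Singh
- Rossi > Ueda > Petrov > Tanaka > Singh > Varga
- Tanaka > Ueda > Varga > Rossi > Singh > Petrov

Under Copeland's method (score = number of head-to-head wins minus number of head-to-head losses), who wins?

Pairwise results:
  Varga vs Tanaka: Tanaka wins 3–2.
  Varga vs Petrov: Petrov wins 4–1.
  Varga vs Ueda: Ueda wins 3–2.
  Varga vs Rossi: Rossi wins 4–1.
  Varga vs Singh: Varga wins 4–1.
  Tanaka vs Petrov: Petrov wins 3–2.
  Tanaka vs Ueda: Tanaka wins 3–2.
  Tanaka vs Rossi: Rossi wins 3–2.
  Tanaka vs Singh: Tanaka wins 5–0.
  Petrov vs Ueda: Ueda wins 3–2.
  Petrov vs Rossi: Rossi wins 4–1.
  Petrov vs Singh: Petrov wins 4–1.
  Ueda vs Rossi: Rossi wins 3–2.
  Ueda vs Singh: Ueda wins 5–0.
  Rossi vs Singh: Rossi wins 5–0.
Copeland scores (wins − losses):
  Varga: 1 − 4 = -3
  Tanaka: 3 − 2 = 1
  Petrov: 3 − 2 = 1
  Ueda: 3 − 2 = 1
  Rossi: 5 − 0 = 5
  Singh: 0 − 5 = -5
Rossi has the best Copeland score.

Rossi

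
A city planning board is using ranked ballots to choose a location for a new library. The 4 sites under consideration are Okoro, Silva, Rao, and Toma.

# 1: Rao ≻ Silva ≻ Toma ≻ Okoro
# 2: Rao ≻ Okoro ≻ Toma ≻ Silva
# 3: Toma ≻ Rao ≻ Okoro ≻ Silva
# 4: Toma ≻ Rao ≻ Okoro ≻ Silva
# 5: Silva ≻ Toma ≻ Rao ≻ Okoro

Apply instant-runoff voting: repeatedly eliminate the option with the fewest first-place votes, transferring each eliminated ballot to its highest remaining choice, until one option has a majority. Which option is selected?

Toma

Round 1: Rao 2, Toma 2, Silva 1, Okoro 0. Okoro has the fewest and is eliminated.
Round 2: Rao 2, Toma 2, Silva 1. Silva has the fewest and is eliminated.
Round 3: Toma 3, Rao 2. Toma has a majority.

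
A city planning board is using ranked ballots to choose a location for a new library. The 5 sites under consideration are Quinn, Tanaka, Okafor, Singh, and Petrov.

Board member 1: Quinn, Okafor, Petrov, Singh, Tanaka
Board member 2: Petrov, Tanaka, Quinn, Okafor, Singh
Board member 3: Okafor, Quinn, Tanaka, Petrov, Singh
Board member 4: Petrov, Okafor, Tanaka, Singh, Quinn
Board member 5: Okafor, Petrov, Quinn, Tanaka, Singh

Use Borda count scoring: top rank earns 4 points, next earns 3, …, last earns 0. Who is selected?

Okafor

Borda scores:
  Quinn: 4 + 2 + 3 + 0 + 2 = 11
  Tanaka: 0 + 3 + 2 + 2 + 1 = 8
  Okafor: 3 + 1 + 4 + 3 + 4 = 15
  Singh: 1 + 0 + 0 + 1 + 0 = 2
  Petrov: 2 + 4 + 1 + 4 + 3 = 14
Okafor has the highest total.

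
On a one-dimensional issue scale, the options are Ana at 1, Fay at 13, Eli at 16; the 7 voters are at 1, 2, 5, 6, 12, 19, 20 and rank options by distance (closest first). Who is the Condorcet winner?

Ana

With single-peaked preferences on a line, the Condorcet winner is the candidate closest to the median voter.
The median voter (position 6) is closest to Ana at 1.
Check: Ana vs Eli — voters closer to Ana: 4 of 7.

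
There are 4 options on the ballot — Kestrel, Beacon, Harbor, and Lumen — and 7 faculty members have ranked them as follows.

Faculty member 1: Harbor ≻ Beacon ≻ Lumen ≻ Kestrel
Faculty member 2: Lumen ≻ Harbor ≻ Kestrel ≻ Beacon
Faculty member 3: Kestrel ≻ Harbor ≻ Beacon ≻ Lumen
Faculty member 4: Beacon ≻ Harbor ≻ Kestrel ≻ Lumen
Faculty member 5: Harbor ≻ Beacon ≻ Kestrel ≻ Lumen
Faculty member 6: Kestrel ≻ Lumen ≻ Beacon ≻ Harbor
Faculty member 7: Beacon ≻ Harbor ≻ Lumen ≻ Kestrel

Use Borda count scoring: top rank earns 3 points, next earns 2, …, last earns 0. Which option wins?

Borda scores:
  Kestrel: 0 + 1 + 3 + 1 + 1 + 3 + 0 = 9
  Beacon: 2 + 0 + 1 + 3 + 2 + 1 + 3 = 12
  Harbor: 3 + 2 + 2 + 2 + 3 + 0 + 2 = 14
  Lumen: 1 + 3 + 0 + 0 + 0 + 2 + 1 = 7
Harbor has the highest total.

Harbor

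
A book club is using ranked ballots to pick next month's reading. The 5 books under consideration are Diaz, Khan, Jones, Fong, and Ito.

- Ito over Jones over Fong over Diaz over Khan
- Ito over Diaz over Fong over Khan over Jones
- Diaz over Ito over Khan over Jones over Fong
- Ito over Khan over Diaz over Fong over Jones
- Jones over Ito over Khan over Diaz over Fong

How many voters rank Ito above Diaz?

4

Ballots ranking Ito above Diaz: 4.
Ballots ranking Diaz above Ito: 1.
So 4 of 5 voters prefer Ito to Diaz.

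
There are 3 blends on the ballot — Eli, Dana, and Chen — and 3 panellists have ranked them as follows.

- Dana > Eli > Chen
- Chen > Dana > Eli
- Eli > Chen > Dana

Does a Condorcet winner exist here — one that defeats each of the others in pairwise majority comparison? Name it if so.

None — there is no Condorcet winner

Head-to-head results (3 voters total):
Eli vs Dana: Dana wins 2–1.
Eli vs Chen: Eli wins 2–1.
Dana vs Chen: Chen wins 2–1.
No candidate beats all others: Eli beats Chen beats Dana beats Eli, a majority cycle.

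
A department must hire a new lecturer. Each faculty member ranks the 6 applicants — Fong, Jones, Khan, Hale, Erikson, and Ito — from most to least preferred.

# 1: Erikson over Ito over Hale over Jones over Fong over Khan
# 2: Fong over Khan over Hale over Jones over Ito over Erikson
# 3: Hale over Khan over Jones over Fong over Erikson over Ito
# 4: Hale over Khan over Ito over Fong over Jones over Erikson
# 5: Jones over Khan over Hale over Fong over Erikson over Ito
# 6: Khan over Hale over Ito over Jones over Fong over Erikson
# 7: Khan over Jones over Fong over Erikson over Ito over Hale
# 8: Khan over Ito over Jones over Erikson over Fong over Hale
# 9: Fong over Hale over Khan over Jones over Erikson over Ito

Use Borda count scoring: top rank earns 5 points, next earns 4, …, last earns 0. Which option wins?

Borda scores:
  Fong: 1 + 5 + 2 + 2 + 2 + 1 + 3 + 1 + 5 = 22
  Jones: 2 + 2 + 3 + 1 + 5 + 2 + 4 + 3 + 2 = 24
  Khan: 0 + 4 + 4 + 4 + 4 + 5 + 5 + 5 + 3 = 34
  Hale: 3 + 3 + 5 + 5 + 3 + 4 + 0 + 0 + 4 = 27
  Erikson: 5 + 0 + 1 + 0 + 1 + 0 + 2 + 2 + 1 = 12
  Ito: 4 + 1 + 0 + 3 + 0 + 3 + 1 + 4 + 0 = 16
Khan has the highest total.

Khan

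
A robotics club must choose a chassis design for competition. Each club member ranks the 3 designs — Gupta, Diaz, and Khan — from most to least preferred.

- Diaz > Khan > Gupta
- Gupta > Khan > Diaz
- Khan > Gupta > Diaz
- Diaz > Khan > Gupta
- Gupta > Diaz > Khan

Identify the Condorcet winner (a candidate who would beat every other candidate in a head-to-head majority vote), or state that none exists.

Head-to-head results (5 voters total):
Gupta vs Diaz: Gupta wins 3–2.
Gupta vs Khan: Khan wins 3–2.
Diaz vs Khan: Diaz wins 3–2.
No candidate beats all others: Gupta beats Diaz beats Khan beats Gupta, a majority cycle.

There is no Condorcet winner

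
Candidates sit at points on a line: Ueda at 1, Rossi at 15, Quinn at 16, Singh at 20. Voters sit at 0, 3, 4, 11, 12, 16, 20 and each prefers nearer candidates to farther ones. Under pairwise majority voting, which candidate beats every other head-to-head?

Rossi

With single-peaked preferences on a line, the Condorcet winner is the candidate closest to the median voter.
The median voter (position 11) is closest to Rossi at 15.
Check: Rossi vs Singh — voters closer to Rossi: 6 of 7.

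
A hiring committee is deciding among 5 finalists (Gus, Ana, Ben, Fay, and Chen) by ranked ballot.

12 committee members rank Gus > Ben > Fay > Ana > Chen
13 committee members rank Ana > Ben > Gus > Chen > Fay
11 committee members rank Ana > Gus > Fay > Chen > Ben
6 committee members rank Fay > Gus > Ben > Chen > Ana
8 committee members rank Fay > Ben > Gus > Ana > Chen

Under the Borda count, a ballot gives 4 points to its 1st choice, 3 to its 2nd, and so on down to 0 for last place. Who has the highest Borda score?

Borda scores:
  Gus: 12·4 + 13·2 + 11·3 + 6·3 + 8·2 = 141
  Ana: 12·1 + 13·4 + 11·4 + 6·0 + 8·1 = 116
  Ben: 12·3 + 13·3 + 11·0 + 6·2 + 8·3 = 111
  Fay: 12·2 + 13·0 + 11·2 + 6·4 + 8·4 = 102
  Chen: 12·0 + 13·1 + 11·1 + 6·1 + 8·0 = 30
Gus has the highest total.

Gus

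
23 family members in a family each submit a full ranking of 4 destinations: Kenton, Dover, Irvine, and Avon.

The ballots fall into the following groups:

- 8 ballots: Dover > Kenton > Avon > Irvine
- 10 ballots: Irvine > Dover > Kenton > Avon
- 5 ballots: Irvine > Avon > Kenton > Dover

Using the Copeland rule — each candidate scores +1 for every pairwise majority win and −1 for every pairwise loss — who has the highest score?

Irvine

Pairwise results:
  Kenton vs Dover: Dover wins 18–5.
  Kenton vs Irvine: Irvine wins 15–8.
  Kenton vs Avon: Kenton wins 18–5.
  Dover vs Irvine: Irvine wins 15–8.
  Dover vs Avon: Dover wins 18–5.
  Irvine vs Avon: Irvine wins 15–8.
Copeland scores (wins − losses):
  Kenton: 1 − 2 = -1
  Dover: 2 − 1 = 1
  Irvine: 3 − 0 = 3
  Avon: 0 − 3 = -3
Irvine has the best Copeland score.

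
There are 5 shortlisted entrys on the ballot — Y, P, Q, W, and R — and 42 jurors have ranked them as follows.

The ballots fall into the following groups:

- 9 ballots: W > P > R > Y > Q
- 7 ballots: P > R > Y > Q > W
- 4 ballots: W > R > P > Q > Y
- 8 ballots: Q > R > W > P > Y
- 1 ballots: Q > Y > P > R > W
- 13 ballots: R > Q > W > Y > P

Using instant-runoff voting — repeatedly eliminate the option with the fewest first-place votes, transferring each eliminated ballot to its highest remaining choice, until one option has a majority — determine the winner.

R

Round 1: W 13, R 13, Q 9, P 7, Y 0. Y has the fewest and is eliminated.
Round 2: W 13, R 13, Q 9, P 7. P has the fewest and is eliminated.
Round 3: R 20, W 13, Q 9. Q has the fewest and is eliminated.
Round 4: R 29, W 13. R has a majority.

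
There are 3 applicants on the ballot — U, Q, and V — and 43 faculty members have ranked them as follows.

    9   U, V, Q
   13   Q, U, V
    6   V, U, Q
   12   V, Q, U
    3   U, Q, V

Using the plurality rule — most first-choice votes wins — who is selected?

V

First-place vote totals:
  U: 12
  Q: 13
  V: 18
V has the most first-place votes.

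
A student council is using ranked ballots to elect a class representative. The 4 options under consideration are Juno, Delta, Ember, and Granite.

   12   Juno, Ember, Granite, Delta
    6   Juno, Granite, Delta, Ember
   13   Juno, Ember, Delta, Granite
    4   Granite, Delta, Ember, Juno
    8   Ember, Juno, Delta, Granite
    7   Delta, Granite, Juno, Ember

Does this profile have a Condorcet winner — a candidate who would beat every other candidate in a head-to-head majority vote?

Head-to-head results (50 voters total):
Juno vs Delta: Juno wins 39–11.
Juno vs Ember: Juno wins 38–12.
Juno vs Granite: Juno wins 39–11.
Delta vs Ember: Ember wins 33–17.
Delta vs Granite: Delta wins 28–22.
Ember vs Granite: Ember wins 33–17.
Juno beats each rival — Delta (39–11), Ember (38–12), Granite (39–11) — so Juno is the Condorcet winner.

Yes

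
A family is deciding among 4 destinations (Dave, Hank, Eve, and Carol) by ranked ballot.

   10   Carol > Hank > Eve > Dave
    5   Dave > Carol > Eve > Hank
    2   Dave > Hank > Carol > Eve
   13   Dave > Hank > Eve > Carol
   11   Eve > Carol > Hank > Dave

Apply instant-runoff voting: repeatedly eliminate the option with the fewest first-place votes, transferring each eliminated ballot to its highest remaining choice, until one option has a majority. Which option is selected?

Round 1: Dave 20, Eve 11, Carol 10, Hank 0. Hank has the fewest and is eliminated.
Round 2: Dave 20, Eve 11, Carol 10. Carol has the fewest and is eliminated.
Round 3: Eve 21, Dave 20. Eve has a majority.

Eve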